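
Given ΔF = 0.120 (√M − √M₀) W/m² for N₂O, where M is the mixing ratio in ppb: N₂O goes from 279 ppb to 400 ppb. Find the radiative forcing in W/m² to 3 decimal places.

N₂O: 0.120 × (√400 − √279) = 0.120 × (20.0000 − 16.7033) = 0.120 × 3.2967 = 0.3956 W/m².

ΔF = 0.396 W/m²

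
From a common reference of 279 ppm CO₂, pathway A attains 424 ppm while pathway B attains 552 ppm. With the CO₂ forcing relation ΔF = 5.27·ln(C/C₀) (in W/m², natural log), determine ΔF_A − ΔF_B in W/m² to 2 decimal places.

ΔF_A − ΔF_B = -1.39 W/m²

ΔF_A = 5.27 ln(424/279) = 5.27 × 0.41852 = 2.2056 W/m².
ΔF_B = 5.27 ln(552/279) = 5.27 × 0.68234 = 3.5959 W/m².
Difference: 2.2056 − 3.5959 = -1.3903 W/m².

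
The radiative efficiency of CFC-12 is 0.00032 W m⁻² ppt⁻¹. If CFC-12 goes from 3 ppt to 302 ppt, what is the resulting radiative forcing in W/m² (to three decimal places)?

ΔF = 0.096 W/m²

CFC-12: ΔF = 0.00032 × (302 − 3) = 0.00032 × 299 = 0.0957 W/m².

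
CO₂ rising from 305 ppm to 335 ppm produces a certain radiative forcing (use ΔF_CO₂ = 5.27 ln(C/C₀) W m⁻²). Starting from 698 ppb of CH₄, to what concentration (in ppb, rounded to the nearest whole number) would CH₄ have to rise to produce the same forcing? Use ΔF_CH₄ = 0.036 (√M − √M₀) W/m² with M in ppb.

M ≈ 1612 ppb

CO₂ forcing: 5.27 × ln(335/305) = 5.27 × 0.093819 = 0.49443 W/m².
Set 0.036(√M − √698) = 0.49443: √M = 0.49443/0.036 + √698 = 13.7342 + 26.4197 = 40.1539.
M = (40.1539)² = 1612.34 ppb.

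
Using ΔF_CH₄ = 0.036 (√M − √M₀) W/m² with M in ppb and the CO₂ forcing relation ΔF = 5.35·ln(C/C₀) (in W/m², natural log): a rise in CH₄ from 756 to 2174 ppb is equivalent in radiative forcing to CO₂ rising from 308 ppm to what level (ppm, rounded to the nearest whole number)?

CH₄ forcing: 0.036 × (√2174 − √756) = 0.036 × (46.6262 − 27.4955) = 0.036 × 19.1307 = 0.68871 W/m².
Set 5.35 ln(C/308) = 0.68871: ln(C/308) = 0.68871/5.35 = 0.12873, so C = 308 × e^0.12873 = 308 × 1.13738 = 350.31 ppm.

C ≈ 350 ppm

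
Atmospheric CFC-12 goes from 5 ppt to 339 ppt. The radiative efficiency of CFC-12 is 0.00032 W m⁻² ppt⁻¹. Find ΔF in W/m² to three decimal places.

ΔF = 0.107 W/m²

CFC-12: ΔF = 0.00032 × (339 − 5) = 0.00032 × 334 = 0.1069 W/m².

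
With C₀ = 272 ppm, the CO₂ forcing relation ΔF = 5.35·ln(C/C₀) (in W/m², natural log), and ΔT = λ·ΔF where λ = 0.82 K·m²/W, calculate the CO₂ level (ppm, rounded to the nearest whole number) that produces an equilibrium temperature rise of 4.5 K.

Required forcing: ΔF = ΔT/λ = 4.5/0.82 = 5.4878 W/m².
Then ln(C/272) = ΔF/5.35 = 5.4878/5.35 = 1.02576.
So C = 272 × e^1.02576 = 272 × 2.78921 = 758.67 ppm.

C ≈ 759 ppm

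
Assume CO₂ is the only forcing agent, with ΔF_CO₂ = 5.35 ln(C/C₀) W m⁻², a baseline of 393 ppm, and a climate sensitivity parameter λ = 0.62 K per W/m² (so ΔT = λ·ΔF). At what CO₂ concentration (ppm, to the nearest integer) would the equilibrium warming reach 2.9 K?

Required forcing: ΔF = ΔT/λ = 2.9/0.62 = 4.6774 W/m².
Then ln(C/393) = ΔF/5.35 = 4.6774/5.35 = 0.87428.
So C = 393 × e^0.87428 = 393 × 2.39715 = 942.08 ppm.

C ≈ 942 ppm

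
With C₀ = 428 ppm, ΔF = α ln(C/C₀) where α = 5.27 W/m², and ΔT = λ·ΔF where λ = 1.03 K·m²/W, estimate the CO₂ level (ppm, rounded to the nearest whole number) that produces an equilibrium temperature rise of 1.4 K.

Required forcing: ΔF = ΔT/λ = 1.4/1.03 = 1.3592 W/m².
Then ln(C/428) = ΔF/5.27 = 1.3592/5.27 = 0.25791.
So C = 428 × e^0.25791 = 428 × 1.29422 = 553.93 ppm.

C ≈ 554 ppm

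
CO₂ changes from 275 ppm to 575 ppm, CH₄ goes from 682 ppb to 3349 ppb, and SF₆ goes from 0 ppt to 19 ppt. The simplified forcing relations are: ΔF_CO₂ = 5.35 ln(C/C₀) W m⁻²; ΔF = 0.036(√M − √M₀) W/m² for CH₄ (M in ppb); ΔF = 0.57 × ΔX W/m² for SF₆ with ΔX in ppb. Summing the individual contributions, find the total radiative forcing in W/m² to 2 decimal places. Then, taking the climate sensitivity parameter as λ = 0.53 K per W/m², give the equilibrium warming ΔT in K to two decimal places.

ΔF = 5.10 W/m²; ΔT = 2.70 K

CO₂: 5.35 × ln(575/275) = 5.35 × ln(2.09091) = 5.35 × 0.73760 = 3.9462 W/m².
CH₄: 0.036 × (√3349 − √682) = 0.036 × (57.8705 − 26.1151) = 0.036 × 31.7554 = 1.1432 W/m².
SF₆: Δ = 19 − 0 = 19 ppt = 0.019 ppb; ΔF = 0.57 × 0.019 = 0.0108 W/m².
Total ΔF = 3.9462 + 1.1432 + 0.0108 = 5.1002 W/m².
ΔT = λ ΔF = 0.53 × 5.10 = 2.7030 K.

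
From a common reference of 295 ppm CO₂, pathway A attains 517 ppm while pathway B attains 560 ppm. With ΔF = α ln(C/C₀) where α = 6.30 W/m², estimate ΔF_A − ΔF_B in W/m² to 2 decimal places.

ΔF_A − ΔF_B = -0.50 W/m²

ΔF_A = 6.30 ln(517/295) = 6.30 × 0.56107 = 3.5347 W/m².
ΔF_B = 6.30 ln(560/295) = 6.30 × 0.64096 = 4.0380 W/m².
Difference: 3.5347 − 4.0380 = -0.5033 W/m².
(Equivalently, ΔF_A − ΔF_B = 6.30 ln(517/560) = 6.30 × -0.07989 = -0.5033 W/m².)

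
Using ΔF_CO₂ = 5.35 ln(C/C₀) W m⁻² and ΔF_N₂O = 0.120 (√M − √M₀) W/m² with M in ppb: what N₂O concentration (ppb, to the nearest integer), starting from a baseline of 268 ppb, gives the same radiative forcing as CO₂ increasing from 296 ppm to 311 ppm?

M ≈ 345 ppb

CO₂ forcing: 5.35 × ln(311/296) = 5.35 × 0.049433 = 0.26447 W/m².
Set 0.120(√M − √268) = 0.26447: √M = 0.26447/0.120 + √268 = 2.2039 + 16.3707 = 18.5746.
M = (18.5746)² = 345.02 ppb.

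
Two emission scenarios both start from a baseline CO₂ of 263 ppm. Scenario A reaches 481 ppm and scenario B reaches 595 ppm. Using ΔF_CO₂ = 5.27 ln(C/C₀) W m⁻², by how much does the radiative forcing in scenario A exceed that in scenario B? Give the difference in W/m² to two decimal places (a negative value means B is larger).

ΔF_A = 5.27 ln(481/263) = 5.27 × 0.60371 = 3.1816 W/m².
ΔF_B = 5.27 ln(595/263) = 5.27 × 0.81641 = 4.3025 W/m².
Difference: 3.1816 − 4.3025 = -1.1209 W/m².
(Equivalently, ΔF_A − ΔF_B = 5.27 ln(481/595) = 5.27 × -0.21269 = -1.1209 W/m².)

ΔF_A − ΔF_B = -1.12 W/m²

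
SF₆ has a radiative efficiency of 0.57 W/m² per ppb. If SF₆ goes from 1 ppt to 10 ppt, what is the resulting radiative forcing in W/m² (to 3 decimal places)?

ΔF = 0.005 W/m²

SF₆: Δ = 10 − 1 = 9 ppt = 0.009 ppb; ΔF = 0.57 × 0.009 = 0.0051 W/m².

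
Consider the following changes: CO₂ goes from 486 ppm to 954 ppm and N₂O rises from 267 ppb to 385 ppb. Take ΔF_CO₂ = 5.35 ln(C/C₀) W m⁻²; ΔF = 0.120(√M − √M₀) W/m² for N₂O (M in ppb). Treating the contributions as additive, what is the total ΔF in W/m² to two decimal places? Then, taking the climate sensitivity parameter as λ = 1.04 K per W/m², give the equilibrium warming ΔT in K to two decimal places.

ΔF = 4.00 W/m²; ΔT = 4.16 K

CO₂: 5.35 × ln(954/486) = 5.35 × ln(1.96296) = 5.35 × 0.67445 = 3.6083 W/m².
N₂O: 0.120 × (√385 − √267) = 0.120 × (19.6214 − 16.3401) = 0.120 × 3.2813 = 0.3938 W/m².
Total ΔF = 3.6083 + 0.3938 = 4.0021 W/m².
ΔT = λ ΔF = 1.04 × 4.00 = 4.1600 K.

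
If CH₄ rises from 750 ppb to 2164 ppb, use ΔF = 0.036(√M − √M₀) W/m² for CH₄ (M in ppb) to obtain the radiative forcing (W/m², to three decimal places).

CH₄: 0.036 × (√2164 − √750) = 0.036 × (46.5188 − 27.3861) = 0.036 × 19.1327 = 0.6888 W/m².

ΔF = 0.689 W/m²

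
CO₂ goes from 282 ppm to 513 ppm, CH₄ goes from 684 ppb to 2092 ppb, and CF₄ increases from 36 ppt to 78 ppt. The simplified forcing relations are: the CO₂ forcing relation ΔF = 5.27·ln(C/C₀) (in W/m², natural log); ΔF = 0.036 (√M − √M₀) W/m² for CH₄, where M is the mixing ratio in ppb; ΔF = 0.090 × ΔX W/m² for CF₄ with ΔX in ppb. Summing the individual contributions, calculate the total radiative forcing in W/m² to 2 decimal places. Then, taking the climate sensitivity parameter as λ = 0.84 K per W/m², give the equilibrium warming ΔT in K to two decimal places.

ΔF = 3.86 W/m²; ΔT = 3.24 K

CO₂: 5.27 × ln(513/282) = 5.27 × ln(1.81915) = 5.27 × 0.59837 = 3.1534 W/m².
CH₄: 0.036 × (√2092 − √684) = 0.036 × (45.7384 − 26.1534) = 0.036 × 19.5850 = 0.7051 W/m².
CF₄: Δ = 78 − 36 = 42 ppt = 0.042 ppb; ΔF = 0.090 × 0.042 = 0.0038 W/m².
Total ΔF = 3.1534 + 0.7051 + 0.0038 = 3.8623 W/m².
ΔT = λ ΔF = 0.84 × 3.86 = 3.2424 K.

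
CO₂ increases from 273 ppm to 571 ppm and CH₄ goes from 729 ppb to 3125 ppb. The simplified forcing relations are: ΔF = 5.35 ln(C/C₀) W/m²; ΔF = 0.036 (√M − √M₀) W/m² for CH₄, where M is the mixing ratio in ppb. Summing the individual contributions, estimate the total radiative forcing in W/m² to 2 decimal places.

ΔF = 4.99 W/m²

CO₂: 5.35 × ln(571/273) = 5.35 × ln(2.09158) = 5.35 × 0.73792 = 3.9479 W/m².
CH₄: 0.036 × (√3125 − √729) = 0.036 × (55.9017 − 27.0000) = 0.036 × 28.9017 = 1.0405 W/m².
Total ΔF = 3.9479 + 1.0405 = 4.9884 W/m².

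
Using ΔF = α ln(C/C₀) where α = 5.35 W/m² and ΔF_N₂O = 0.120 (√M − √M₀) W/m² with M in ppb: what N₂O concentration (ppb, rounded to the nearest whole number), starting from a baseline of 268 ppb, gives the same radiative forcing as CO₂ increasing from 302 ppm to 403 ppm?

CO₂ forcing: 5.35 × ln(403/302) = 5.35 × 0.288510 = 1.54353 W/m².
Set 0.120(√M − √268) = 1.54353: √M = 1.54353/0.120 + √268 = 12.8628 + 16.3707 = 29.2335.
M = (29.2335)² = 854.60 ppb.

M ≈ 855 ppb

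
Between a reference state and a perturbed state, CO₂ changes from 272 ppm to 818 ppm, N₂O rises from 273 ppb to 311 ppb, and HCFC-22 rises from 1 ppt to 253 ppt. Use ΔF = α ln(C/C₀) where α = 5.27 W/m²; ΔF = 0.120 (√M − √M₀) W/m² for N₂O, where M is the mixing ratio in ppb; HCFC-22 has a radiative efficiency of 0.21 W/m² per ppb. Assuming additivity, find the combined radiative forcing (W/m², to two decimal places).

CO₂: 5.27 × ln(818/272) = 5.27 × ln(3.00735) = 5.27 × 1.10106 = 5.8026 W/m².
N₂O: 0.120 × (√311 − √273) = 0.120 × (17.6352 − 16.5227) = 0.120 × 1.1125 = 0.1335 W/m².
HCFC-22: Δ = 253 − 1 = 252 ppt = 0.252 ppb; ΔF = 0.21 × 0.252 = 0.0529 W/m².
Total ΔF = 5.8026 + 0.1335 + 0.0529 = 5.9890 W/m².

ΔF = 5.99 W/m²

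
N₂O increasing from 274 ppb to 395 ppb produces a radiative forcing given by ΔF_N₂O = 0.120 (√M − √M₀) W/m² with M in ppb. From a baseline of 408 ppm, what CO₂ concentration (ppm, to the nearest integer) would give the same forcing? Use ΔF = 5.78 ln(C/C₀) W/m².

C ≈ 437 ppm

N₂O forcing: 0.120 × (√395 − √274) = 0.120 × (19.8746 − 16.5529) = 0.120 × 3.3217 = 0.39860 W/m².
Set 5.78 ln(C/408) = 0.39860: ln(C/408) = 0.39860/5.78 = 0.06896, so C = 408 × e^0.06896 = 408 × 1.07139 = 437.13 ppm.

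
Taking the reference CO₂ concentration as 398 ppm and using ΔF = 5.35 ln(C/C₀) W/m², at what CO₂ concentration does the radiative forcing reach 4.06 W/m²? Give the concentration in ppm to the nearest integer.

C ≈ 850 ppm

Set 5.35 ln(C/398) = 4.06, so ln(C/398) = 4.06/5.35 = 0.75888.
Then C/398 = e^0.75888 = 2.13588, giving C = 398 × 2.13588 = 850.08 ppm.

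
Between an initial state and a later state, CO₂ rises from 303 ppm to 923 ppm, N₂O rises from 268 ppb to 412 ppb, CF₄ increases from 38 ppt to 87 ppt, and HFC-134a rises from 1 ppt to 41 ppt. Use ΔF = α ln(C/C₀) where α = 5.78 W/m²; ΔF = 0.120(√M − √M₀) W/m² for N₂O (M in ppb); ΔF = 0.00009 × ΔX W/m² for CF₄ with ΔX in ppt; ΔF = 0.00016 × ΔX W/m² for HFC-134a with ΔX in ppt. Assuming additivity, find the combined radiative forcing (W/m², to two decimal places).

CO₂: 5.78 × ln(923/303) = 5.78 × ln(3.04620) = 5.78 × 1.11389 = 6.4383 W/m².
N₂O: 0.120 × (√412 − √268) = 0.120 × (20.2978 − 16.3707) = 0.120 × 3.9271 = 0.4713 W/m².
CF₄: ΔF = 0.00009 × (87 − 38) = 0.00009 × 49 = 0.0044 W/m².
HFC-134a: ΔF = 0.00016 × (41 − 1) = 0.00016 × 40 = 0.0064 W/m².
Total ΔF = 6.4383 + 0.4713 + 0.0044 + 0.0064 = 6.9204 W/m².

ΔF = 6.92 W/m²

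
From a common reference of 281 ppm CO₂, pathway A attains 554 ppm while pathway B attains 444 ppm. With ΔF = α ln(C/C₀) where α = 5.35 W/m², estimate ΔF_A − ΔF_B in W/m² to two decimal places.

ΔF_A = 5.35 ln(554/281) = 5.35 × 0.67881 = 3.6316 W/m².
ΔF_B = 5.35 ln(444/281) = 5.35 × 0.45747 = 2.4475 W/m².
Difference: 3.6316 − 2.4475 = 1.1841 W/m².

ΔF_A − ΔF_B = 1.18 W/m²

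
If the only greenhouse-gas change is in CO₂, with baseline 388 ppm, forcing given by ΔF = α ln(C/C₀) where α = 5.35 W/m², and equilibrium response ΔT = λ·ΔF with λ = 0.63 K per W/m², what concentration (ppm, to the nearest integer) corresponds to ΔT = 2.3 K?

Required forcing: ΔF = ΔT/λ = 2.3/0.63 = 3.6508 W/m².
Then ln(C/388) = ΔF/5.35 = 3.6508/5.35 = 0.68239.
So C = 388 × e^0.68239 = 388 × 1.97860 = 767.70 ppm.

C ≈ 768 ppm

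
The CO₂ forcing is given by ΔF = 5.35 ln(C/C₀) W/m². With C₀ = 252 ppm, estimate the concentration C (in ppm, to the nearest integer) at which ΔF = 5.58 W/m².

Set 5.35 ln(C/252) = 5.58, so ln(C/252) = 5.58/5.35 = 1.04299.
Then C/252 = e^1.04299 = 2.83769, giving C = 252 × 2.83769 = 715.10 ppm.

C ≈ 715 ppm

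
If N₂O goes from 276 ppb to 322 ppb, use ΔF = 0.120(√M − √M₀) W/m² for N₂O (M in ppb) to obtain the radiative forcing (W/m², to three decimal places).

N₂O: 0.120 × (√322 − √276) = 0.120 × (17.9444 − 16.6132) = 0.120 × 1.3312 = 0.1597 W/m².

ΔF = 0.160 W/m²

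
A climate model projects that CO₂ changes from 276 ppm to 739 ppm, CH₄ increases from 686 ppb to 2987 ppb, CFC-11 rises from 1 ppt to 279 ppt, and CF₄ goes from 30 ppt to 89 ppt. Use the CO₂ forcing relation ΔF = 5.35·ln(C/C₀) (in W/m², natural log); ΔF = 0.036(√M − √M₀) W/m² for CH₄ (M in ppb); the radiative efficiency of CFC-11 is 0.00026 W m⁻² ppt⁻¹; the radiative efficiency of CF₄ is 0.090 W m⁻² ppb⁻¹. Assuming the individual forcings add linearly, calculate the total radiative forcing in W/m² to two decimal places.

ΔF = 6.37 W/m²

CO₂: 5.35 × ln(739/276) = 5.35 × ln(2.67754) = 5.35 × 0.98490 = 5.2692 W/m².
CH₄: 0.036 × (√2987 − √686) = 0.036 × (54.6535 − 26.1916) = 0.036 × 28.4619 = 1.0246 W/m².
CFC-11: ΔF = 0.00026 × (279 − 1) = 0.00026 × 278 = 0.0723 W/m².
CF₄: Δ = 89 − 30 = 59 ppt = 0.059 ppb; ΔF = 0.090 × 0.059 = 0.0053 W/m².
Total ΔF = 5.2692 + 1.0246 + 0.0723 + 0.0053 = 6.3714 W/m².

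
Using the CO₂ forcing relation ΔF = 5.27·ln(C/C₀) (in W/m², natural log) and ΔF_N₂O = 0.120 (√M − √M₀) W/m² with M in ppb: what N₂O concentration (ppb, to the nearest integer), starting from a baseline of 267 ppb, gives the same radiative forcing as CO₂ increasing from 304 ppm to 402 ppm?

CO₂ forcing: 5.27 × ln(402/304) = 5.27 × 0.279424 = 1.47256 W/m².
Set 0.120(√M − √267) = 1.47256: √M = 1.47256/0.120 + √267 = 12.2713 + 16.3401 = 28.6114.
M = (28.6114)² = 818.61 ppb.

M ≈ 819 ppb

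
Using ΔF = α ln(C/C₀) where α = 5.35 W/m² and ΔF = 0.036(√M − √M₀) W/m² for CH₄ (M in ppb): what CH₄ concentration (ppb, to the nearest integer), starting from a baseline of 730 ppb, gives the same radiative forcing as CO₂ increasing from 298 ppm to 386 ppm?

CO₂ forcing: 5.35 × ln(386/298) = 5.35 × 0.258744 = 1.38428 W/m².
Set 0.036(√M − √730) = 1.38428: √M = 1.38428/0.036 + √730 = 38.4522 + 27.0185 = 65.4707.
M = (65.4707)² = 4286.41 ppb.

M ≈ 4286 ppb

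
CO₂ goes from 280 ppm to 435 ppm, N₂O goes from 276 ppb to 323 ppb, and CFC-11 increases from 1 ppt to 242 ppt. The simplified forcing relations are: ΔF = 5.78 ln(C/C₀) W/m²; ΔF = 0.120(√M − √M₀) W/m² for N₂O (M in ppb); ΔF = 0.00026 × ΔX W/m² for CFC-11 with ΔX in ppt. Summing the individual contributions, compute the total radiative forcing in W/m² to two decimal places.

CO₂: 5.78 × ln(435/280) = 5.78 × ln(1.55357) = 5.78 × 0.44056 = 2.5464 W/m².
N₂O: 0.120 × (√323 − √276) = 0.120 × (17.9722 − 16.6132) = 0.120 × 1.3590 = 0.1631 W/m².
CFC-11: ΔF = 0.00026 × (242 − 1) = 0.00026 × 241 = 0.0627 W/m².
Total ΔF = 2.5464 + 0.1631 + 0.0627 = 2.7722 W/m².

ΔF = 2.77 W/m²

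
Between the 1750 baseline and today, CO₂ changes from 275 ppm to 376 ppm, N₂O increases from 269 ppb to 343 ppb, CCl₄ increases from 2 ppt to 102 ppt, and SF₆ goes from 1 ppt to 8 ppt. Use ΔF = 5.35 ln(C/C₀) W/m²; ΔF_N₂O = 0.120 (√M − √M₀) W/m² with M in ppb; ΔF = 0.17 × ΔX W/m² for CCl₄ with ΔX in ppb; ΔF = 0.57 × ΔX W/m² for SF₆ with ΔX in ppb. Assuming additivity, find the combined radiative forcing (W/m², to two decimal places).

CO₂: 5.35 × ln(376/275) = 5.35 × ln(1.36727) = 5.35 × 0.31282 = 1.6736 W/m².
N₂O: 0.120 × (√343 − √269) = 0.120 × (18.5203 − 16.4012) = 0.120 × 2.1191 = 0.2543 W/m².
CCl₄: Δ = 102 − 2 = 100 ppt = 0.100 ppb; ΔF = 0.17 × 0.100 = 0.0170 W/m².
SF₆: Δ = 8 − 1 = 7 ppt = 0.007 ppb; ΔF = 0.57 × 0.007 = 0.0040 W/m².
Total ΔF = 1.6736 + 0.2543 + 0.0170 + 0.0040 = 1.9489 W/m².

ΔF = 1.95 W/m²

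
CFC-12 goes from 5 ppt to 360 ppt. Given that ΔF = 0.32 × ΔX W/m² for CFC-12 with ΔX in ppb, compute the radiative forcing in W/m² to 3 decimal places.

CFC-12: Δ = 360 − 5 = 355 ppt = 0.355 ppb; ΔF = 0.32 × 0.355 = 0.1136 W/m².

ΔF = 0.114 W/m²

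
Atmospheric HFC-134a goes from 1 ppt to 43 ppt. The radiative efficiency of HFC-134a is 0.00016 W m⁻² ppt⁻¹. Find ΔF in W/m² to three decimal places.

HFC-134a: ΔF = 0.00016 × (43 − 1) = 0.00016 × 42 = 0.0067 W/m².

ΔF = 0.007 W/m²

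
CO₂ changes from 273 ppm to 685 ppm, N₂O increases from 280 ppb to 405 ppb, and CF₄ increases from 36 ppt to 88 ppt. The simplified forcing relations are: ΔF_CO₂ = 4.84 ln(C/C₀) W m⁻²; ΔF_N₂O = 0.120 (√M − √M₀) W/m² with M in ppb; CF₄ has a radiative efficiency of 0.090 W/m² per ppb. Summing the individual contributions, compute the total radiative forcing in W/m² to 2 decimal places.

CO₂: 4.84 × ln(685/273) = 4.84 × ln(2.50916) = 4.84 × 0.91995 = 4.4526 W/m².
N₂O: 0.120 × (√405 − √280) = 0.120 × (20.1246 − 16.7332) = 0.120 × 3.3914 = 0.4070 W/m².
CF₄: Δ = 88 − 36 = 52 ppt = 0.052 ppb; ΔF = 0.090 × 0.052 = 0.0047 W/m².
Total ΔF = 4.4526 + 0.4070 + 0.0047 = 4.8643 W/m².

ΔF = 4.86 W/m²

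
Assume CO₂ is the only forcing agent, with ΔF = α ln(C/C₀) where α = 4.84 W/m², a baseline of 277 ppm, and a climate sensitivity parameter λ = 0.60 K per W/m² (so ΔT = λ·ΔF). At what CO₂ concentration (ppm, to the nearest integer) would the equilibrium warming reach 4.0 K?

C ≈ 1098 ppm

Required forcing: ΔF = ΔT/λ = 4.0/0.60 = 6.6667 W/m².
Then ln(C/277) = ΔF/4.84 = 6.6667/4.84 = 1.37742.
So C = 277 × e^1.37742 = 277 × 3.96466 = 1098.21 ppm.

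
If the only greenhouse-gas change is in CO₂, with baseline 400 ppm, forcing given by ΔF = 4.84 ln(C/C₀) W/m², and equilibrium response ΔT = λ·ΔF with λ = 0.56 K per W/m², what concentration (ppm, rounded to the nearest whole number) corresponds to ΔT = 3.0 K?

C ≈ 1210 ppm

Required forcing: ΔF = ΔT/λ = 3.0/0.56 = 5.3571 W/m².
Then ln(C/400) = ΔF/4.84 = 5.3571/4.84 = 1.10684.
So C = 400 × e^1.10684 = 400 × 3.02478 = 1209.91 ppm.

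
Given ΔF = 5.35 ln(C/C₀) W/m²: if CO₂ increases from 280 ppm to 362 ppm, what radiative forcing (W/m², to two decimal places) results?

CO₂ absorption bands are partially saturated, so forcing scales with the logarithm of the concentration ratio.
CO₂: 5.35 × ln(362/280) = 5.35 × ln(1.29286) = 5.35 × 0.25686 = 1.3742 W/m².

ΔF = 1.37 W/m²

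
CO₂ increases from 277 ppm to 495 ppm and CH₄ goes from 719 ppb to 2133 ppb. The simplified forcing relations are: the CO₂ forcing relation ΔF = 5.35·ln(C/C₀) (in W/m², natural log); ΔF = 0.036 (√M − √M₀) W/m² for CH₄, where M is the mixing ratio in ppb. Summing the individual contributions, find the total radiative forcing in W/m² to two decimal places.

ΔF = 3.80 W/m²

CO₂: 5.35 × ln(495/277) = 5.35 × ln(1.78700) = 5.35 × 0.58054 = 3.1059 W/m².
CH₄: 0.036 × (√2133 − √719) = 0.036 × (46.1844 − 26.8142) = 0.036 × 19.3702 = 0.6973 W/m².
Total ΔF = 3.1059 + 0.6973 = 3.8032 W/m².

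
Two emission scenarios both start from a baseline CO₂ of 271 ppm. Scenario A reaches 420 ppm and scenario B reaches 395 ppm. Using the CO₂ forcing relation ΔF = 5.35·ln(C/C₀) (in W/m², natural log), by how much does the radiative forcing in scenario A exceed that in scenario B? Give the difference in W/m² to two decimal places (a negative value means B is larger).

ΔF_A = 5.35 ln(420/271) = 5.35 × 0.43814 = 2.3440 W/m².
ΔF_B = 5.35 ln(395/271) = 5.35 × 0.37677 = 2.0157 W/m².
Difference: 2.3440 − 2.0157 = 0.3283 W/m².

ΔF_A − ΔF_B = 0.33 W/m²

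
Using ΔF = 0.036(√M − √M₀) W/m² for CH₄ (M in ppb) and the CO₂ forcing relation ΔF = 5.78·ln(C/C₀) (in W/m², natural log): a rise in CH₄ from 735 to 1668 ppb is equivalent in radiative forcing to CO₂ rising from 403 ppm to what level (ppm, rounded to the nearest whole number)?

C ≈ 439 ppm

CH₄ forcing: 0.036 × (√1668 − √735) = 0.036 × (40.8412 − 27.1109) = 0.036 × 13.7303 = 0.49429 W/m².
Set 5.78 ln(C/403) = 0.49429: ln(C/403) = 0.49429/5.78 = 0.08552, so C = 403 × e^0.08552 = 403 × 1.08928 = 438.98 ppm.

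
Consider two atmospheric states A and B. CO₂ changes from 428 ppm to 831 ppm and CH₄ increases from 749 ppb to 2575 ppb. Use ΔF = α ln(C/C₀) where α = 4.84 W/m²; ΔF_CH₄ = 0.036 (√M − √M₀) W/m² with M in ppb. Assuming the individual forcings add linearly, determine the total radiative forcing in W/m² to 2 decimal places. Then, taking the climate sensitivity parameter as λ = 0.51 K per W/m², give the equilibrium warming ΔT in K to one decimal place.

ΔF = 4.05 W/m²; ΔT = 2.1 K

CO₂: 4.84 × ln(831/428) = 4.84 × ln(1.94159) = 4.84 × 0.66351 = 3.2114 W/m².
CH₄: 0.036 × (√2575 − √749) = 0.036 × (50.7445 − 27.3679) = 0.036 × 23.3766 = 0.8416 W/m².
Total ΔF = 3.2114 + 0.8416 = 4.0530 W/m².
ΔT = λ ΔF = 0.51 × 4.05 = 2.0655 K.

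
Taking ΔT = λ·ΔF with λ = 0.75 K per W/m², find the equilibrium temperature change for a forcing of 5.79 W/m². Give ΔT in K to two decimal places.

ΔT = λ ΔF = 0.75 × 5.79 = 4.3425 K.

ΔT = 4.34 K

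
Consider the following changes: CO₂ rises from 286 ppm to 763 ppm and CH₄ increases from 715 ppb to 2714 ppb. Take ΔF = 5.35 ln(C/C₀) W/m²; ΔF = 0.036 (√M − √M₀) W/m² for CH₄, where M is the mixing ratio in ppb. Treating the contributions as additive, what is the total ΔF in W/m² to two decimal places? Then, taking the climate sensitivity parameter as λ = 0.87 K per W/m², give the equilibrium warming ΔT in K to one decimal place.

ΔF = 6.16 W/m²; ΔT = 5.4 K

CO₂: 5.35 × ln(763/286) = 5.35 × ln(2.66783) = 5.35 × 0.98127 = 5.2498 W/m².
CH₄: 0.036 × (√2714 − √715) = 0.036 × (52.0961 − 26.7395) = 0.036 × 25.3566 = 0.9128 W/m².
Total ΔF = 5.2498 + 0.9128 = 6.1626 W/m².
ΔT = λ ΔF = 0.87 × 6.16 = 5.3592 K.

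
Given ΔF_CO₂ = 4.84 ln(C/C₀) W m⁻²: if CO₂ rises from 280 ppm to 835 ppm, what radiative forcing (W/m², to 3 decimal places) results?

ΔF = 5.288 W/m²

CO₂ absorption bands are partially saturated, so forcing scales with the logarithm of the concentration ratio.
CO₂: 4.84 × ln(835/280) = 4.84 × ln(2.98214) = 4.84 × 1.09264 = 5.2884 W/m².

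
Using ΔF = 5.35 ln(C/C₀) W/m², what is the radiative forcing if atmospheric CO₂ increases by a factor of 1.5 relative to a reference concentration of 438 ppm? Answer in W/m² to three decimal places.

ΔF = 2.169 W/m²

Because the forcing depends only on the ratio C/C₀, the initial concentration does not enter.
ΔF = 5.35 × ln(1.5) = 5.35 × 0.40547 = 2.1693 W/m².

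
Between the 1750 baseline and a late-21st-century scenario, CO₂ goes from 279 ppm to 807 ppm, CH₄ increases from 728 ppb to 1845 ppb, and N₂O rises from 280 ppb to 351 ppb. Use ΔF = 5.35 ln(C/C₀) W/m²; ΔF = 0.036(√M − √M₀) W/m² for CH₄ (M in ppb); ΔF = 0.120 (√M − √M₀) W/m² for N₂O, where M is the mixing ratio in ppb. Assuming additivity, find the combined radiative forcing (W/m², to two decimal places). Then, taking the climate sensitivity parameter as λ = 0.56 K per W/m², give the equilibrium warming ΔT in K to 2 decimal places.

ΔF = 6.50 W/m²; ΔT = 3.64 K

CO₂: 5.35 × ln(807/279) = 5.35 × ln(2.89247) = 5.35 × 1.06211 = 5.6823 W/m².
CH₄: 0.036 × (√1845 − √728) = 0.036 × (42.9535 − 26.9815) = 0.036 × 15.9720 = 0.5750 W/m².
N₂O: 0.120 × (√351 − √280) = 0.120 × (18.7350 − 16.7332) = 0.120 × 2.0018 = 0.2402 W/m².
Total ΔF = 5.6823 + 0.5750 + 0.2402 = 6.4975 W/m².
ΔT = λ ΔF = 0.56 × 6.50 = 3.6400 K.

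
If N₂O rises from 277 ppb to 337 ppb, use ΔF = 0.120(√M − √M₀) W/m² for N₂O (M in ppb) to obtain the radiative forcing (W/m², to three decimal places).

ΔF = 0.206 W/m²

N₂O: 0.120 × (√337 − √277) = 0.120 × (18.3576 − 16.6433) = 0.120 × 1.7143 = 0.2057 W/m².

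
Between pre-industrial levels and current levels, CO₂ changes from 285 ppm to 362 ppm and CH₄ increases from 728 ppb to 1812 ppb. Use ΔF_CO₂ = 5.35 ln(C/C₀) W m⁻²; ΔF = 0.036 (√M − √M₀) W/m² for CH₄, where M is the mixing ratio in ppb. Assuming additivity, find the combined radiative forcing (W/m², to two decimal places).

ΔF = 1.84 W/m²

CO₂: 5.35 × ln(362/285) = 5.35 × ln(1.27018) = 5.35 × 0.23916 = 1.2795 W/m².
CH₄: 0.036 × (√1812 − √728) = 0.036 × (42.5676 − 26.9815) = 0.036 × 15.5861 = 0.5611 W/m².
Total ΔF = 1.2795 + 0.5611 = 1.8406 W/m².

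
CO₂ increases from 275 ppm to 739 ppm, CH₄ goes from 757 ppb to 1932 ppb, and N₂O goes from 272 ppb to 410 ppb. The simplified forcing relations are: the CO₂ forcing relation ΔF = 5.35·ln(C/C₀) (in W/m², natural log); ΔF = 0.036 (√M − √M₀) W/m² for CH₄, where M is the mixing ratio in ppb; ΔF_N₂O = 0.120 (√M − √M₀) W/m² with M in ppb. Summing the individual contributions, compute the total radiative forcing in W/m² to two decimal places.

ΔF = 6.33 W/m²

CO₂: 5.35 × ln(739/275) = 5.35 × ln(2.68727) = 5.35 × 0.98853 = 5.2886 W/m².
CH₄: 0.036 × (√1932 − √757) = 0.036 × (43.9545 − 27.5136) = 0.036 × 16.4409 = 0.5919 W/m².
N₂O: 0.120 × (√410 − √272) = 0.120 × (20.2485 − 16.4924) = 0.120 × 3.7561 = 0.4507 W/m².
Total ΔF = 5.2886 + 0.5919 + 0.4507 = 6.3312 W/m².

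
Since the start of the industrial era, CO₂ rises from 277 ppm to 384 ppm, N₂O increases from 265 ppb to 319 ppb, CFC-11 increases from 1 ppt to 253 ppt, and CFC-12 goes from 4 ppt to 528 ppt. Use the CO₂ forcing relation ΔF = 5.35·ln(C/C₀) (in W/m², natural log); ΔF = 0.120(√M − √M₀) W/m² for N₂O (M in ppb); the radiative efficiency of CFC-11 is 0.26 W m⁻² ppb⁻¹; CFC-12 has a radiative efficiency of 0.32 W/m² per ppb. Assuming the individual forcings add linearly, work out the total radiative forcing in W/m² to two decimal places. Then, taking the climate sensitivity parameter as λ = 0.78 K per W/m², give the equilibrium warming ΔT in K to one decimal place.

ΔF = 2.17 W/m²; ΔT = 1.7 K

CO₂: 5.35 × ln(384/277) = 5.35 × ln(1.38628) = 5.35 × 0.32662 = 1.7474 W/m².
N₂O: 0.120 × (√319 − √265) = 0.120 × (17.8606 − 16.2788) = 0.120 × 1.5818 = 0.1898 W/m².
CFC-11: Δ = 253 − 1 = 252 ppt = 0.252 ppb; ΔF = 0.26 × 0.252 = 0.0655 W/m².
CFC-12: Δ = 528 − 4 = 524 ppt = 0.524 ppb; ΔF = 0.32 × 0.524 = 0.1677 W/m².
Total ΔF = 1.7474 + 0.1898 + 0.0655 + 0.1677 = 2.1704 W/m².
ΔT = λ ΔF = 0.78 × 2.17 = 1.6926 K.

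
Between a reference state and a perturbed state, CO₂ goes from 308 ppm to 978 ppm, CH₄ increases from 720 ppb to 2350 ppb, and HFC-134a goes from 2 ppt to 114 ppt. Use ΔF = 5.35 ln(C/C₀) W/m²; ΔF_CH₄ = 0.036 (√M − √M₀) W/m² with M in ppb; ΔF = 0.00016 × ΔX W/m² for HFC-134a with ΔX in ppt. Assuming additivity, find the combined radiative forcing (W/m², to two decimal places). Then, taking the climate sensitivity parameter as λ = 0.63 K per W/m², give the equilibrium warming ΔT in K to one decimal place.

CO₂: 5.35 × ln(978/308) = 5.35 × ln(3.17532) = 5.35 × 1.15541 = 6.1814 W/m².
CH₄: 0.036 × (√2350 − √720) = 0.036 × (48.4768 − 26.8328) = 0.036 × 21.6440 = 0.7792 W/m².
HFC-134a: ΔF = 0.00016 × (114 − 2) = 0.00016 × 112 = 0.0179 W/m².
Total ΔF = 6.1814 + 0.7792 + 0.0179 = 6.9785 W/m².
ΔT = λ ΔF = 0.63 × 6.98 = 4.3974 K.

ΔF = 6.98 W/m²; ΔT = 4.4 K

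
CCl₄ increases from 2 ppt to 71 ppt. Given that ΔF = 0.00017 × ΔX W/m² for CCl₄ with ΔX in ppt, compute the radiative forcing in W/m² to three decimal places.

ΔF = 0.012 W/m²

CCl₄: ΔF = 0.00017 × (71 − 2) = 0.00017 × 69 = 0.0117 W/m².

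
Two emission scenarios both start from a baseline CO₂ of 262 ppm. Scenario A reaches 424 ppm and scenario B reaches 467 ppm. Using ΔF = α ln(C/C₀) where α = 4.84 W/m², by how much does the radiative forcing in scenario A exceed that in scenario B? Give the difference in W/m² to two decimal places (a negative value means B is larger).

ΔF_A − ΔF_B = -0.47 W/m²

ΔF_A = 4.84 ln(424/262) = 4.84 × 0.48139 = 2.3299 W/m².
ΔF_B = 4.84 ln(467/262) = 4.84 × 0.57798 = 2.7974 W/m².
Difference: 2.3299 − 2.7974 = -0.4675 W/m².
(Equivalently, ΔF_A − ΔF_B = 4.84 ln(424/467) = 4.84 × -0.09660 = -0.4675 W/m².)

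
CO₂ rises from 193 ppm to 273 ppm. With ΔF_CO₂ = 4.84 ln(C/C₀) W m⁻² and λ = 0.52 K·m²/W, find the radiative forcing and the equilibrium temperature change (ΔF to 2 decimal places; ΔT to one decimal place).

ΔF = 1.68 W/m²; ΔT = 0.9 K

CO₂: 4.84 × ln(273/193) = 4.84 × ln(1.41451) = 4.84 × 0.34678 = 1.6784 W/m².
ΔT = λ ΔF = 0.52 × 1.68 = 0.8736 K.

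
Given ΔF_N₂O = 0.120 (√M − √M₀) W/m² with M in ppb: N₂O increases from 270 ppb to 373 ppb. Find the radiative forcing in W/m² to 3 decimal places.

ΔF = 0.346 W/m²

N₂O: 0.120 × (√373 − √270) = 0.120 × (19.3132 − 16.4317) = 0.120 × 2.8815 = 0.3458 W/m².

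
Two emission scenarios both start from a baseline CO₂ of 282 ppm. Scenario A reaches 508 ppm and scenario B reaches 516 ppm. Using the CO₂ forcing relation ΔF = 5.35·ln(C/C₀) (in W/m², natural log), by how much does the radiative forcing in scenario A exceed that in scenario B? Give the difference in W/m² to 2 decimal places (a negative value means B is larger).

ΔF_A − ΔF_B = -0.08 W/m²

ΔF_A = 5.35 ln(508/282) = 5.35 × 0.58857 = 3.1488 W/m².
ΔF_B = 5.35 ln(516/282) = 5.35 × 0.60420 = 3.2325 W/m².
Difference: 3.1488 − 3.2325 = -0.0837 W/m².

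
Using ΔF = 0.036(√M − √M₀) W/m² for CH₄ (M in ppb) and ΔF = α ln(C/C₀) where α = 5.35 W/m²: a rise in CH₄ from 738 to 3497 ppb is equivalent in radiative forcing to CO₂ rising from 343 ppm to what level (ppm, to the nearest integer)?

C ≈ 425 ppm

CH₄ forcing: 0.036 × (√3497 − √738) = 0.036 × (59.1354 − 27.1662) = 0.036 × 31.9692 = 1.15089 W/m².
Set 5.35 ln(C/343) = 1.15089: ln(C/343) = 1.15089/5.35 = 0.21512, so C = 343 × e^0.21512 = 343 × 1.24001 = 425.32 ppm.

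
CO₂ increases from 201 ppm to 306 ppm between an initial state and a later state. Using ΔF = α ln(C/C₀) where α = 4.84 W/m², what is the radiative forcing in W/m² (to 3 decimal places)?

ΔF = 2.034 W/m²

CO₂: 4.84 × ln(306/201) = 4.84 × ln(1.52239) = 4.84 × 0.42028 = 2.0342 W/m².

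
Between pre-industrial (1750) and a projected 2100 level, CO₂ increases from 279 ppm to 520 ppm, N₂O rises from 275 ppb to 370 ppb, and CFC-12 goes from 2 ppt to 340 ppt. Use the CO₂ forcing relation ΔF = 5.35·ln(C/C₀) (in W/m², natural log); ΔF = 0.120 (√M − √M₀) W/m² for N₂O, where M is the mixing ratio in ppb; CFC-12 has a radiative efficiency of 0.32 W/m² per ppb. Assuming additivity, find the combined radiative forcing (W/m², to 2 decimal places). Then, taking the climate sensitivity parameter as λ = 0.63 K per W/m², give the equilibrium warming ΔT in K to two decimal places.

ΔF = 3.76 W/m²; ΔT = 2.37 K

CO₂: 5.35 × ln(520/279) = 5.35 × ln(1.86380) = 5.35 × 0.62262 = 3.3310 W/m².
N₂O: 0.120 × (√370 − √275) = 0.120 × (19.2354 − 16.5831) = 0.120 × 2.6523 = 0.3183 W/m².
CFC-12: Δ = 340 − 2 = 338 ppt = 0.338 ppb; ΔF = 0.32 × 0.338 = 0.1082 W/m².
Total ΔF = 3.3310 + 0.3183 + 0.1082 = 3.7575 W/m².
ΔT = λ ΔF = 0.63 × 3.76 = 2.3688 K.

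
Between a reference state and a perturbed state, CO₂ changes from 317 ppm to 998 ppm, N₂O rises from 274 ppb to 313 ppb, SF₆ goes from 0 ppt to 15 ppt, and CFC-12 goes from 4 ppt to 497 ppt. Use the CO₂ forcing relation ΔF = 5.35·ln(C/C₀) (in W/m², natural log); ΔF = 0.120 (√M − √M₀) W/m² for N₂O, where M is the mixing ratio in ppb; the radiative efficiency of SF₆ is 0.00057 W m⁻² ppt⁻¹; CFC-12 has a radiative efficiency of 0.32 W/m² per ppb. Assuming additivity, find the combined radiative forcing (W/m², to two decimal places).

ΔF = 6.44 W/m²

CO₂: 5.35 × ln(998/317) = 5.35 × ln(3.14826) = 5.35 × 1.14685 = 6.1356 W/m².
N₂O: 0.120 × (√313 − √274) = 0.120 × (17.6918 − 16.5529) = 0.120 × 1.1389 = 0.1367 W/m².
SF₆: ΔF = 0.00057 × (15 − 0) = 0.00057 × 15 = 0.0086 W/m².
CFC-12: Δ = 497 − 4 = 493 ppt = 0.493 ppb; ΔF = 0.32 × 0.493 = 0.1578 W/m².
Total ΔF = 6.1356 + 0.1367 + 0.0086 + 0.1578 = 6.4387 W/m².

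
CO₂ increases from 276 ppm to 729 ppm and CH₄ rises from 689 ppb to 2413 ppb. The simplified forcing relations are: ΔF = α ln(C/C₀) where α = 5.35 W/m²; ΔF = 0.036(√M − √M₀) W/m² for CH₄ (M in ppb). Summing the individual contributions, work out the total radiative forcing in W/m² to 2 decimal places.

ΔF = 6.02 W/m²

CO₂: 5.35 × ln(729/276) = 5.35 × ln(2.64130) = 5.35 × 0.97127 = 5.1963 W/m².
CH₄: 0.036 × (√2413 − √689) = 0.036 × (49.1223 − 26.2488) = 0.036 × 22.8735 = 0.8234 W/m².
Total ΔF = 5.1963 + 0.8234 = 6.0197 W/m².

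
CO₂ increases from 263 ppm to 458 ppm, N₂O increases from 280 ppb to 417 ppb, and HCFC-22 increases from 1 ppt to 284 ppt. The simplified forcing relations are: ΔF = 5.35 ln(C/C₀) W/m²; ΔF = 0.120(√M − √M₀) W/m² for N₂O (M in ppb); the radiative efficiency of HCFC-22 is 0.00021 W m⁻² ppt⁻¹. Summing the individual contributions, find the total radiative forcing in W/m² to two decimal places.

ΔF = 3.47 W/m²

CO₂: 5.35 × ln(458/263) = 5.35 × ln(1.74144) = 5.35 × 0.55471 = 2.9677 W/m².
N₂O: 0.120 × (√417 − √280) = 0.120 × (20.4206 − 16.7332) = 0.120 × 3.6874 = 0.4425 W/m².
HCFC-22: ΔF = 0.00021 × (284 − 1) = 0.00021 × 283 = 0.0594 W/m².
Total ΔF = 2.9677 + 0.4425 + 0.0594 = 3.4696 W/m².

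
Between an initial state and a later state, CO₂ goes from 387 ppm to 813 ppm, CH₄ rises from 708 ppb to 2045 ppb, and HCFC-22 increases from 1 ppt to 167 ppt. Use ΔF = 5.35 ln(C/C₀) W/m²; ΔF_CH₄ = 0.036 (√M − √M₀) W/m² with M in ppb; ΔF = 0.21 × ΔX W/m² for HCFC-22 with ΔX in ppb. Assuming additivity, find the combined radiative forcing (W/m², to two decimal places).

CO₂: 5.35 × ln(813/387) = 5.35 × ln(2.10078) = 5.35 × 0.74231 = 3.9714 W/m².
CH₄: 0.036 × (√2045 − √708) = 0.036 × (45.2217 − 26.6083) = 0.036 × 18.6134 = 0.6701 W/m².
HCFC-22: Δ = 167 − 1 = 166 ppt = 0.166 ppb; ΔF = 0.21 × 0.166 = 0.0349 W/m².
Total ΔF = 3.9714 + 0.6701 + 0.0349 = 4.6764 W/m².

ΔF = 4.68 W/m²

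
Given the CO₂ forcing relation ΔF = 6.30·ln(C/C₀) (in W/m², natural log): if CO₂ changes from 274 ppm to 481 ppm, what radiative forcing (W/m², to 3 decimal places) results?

CO₂: 6.30 × ln(481/274) = 6.30 × ln(1.75547) = 6.30 × 0.56274 = 3.5453 W/m².

ΔF = 3.545 W/m²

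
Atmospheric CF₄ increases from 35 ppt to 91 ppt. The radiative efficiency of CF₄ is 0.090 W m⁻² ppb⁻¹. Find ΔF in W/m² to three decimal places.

CF₄: Δ = 91 − 35 = 56 ppt = 0.056 ppb; ΔF = 0.090 × 0.056 = 0.0050 W/m².

ΔF = 0.005 W/m²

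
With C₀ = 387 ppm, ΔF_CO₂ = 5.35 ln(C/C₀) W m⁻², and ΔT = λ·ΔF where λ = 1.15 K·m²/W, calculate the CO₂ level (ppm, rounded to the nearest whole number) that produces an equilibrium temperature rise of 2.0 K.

C ≈ 536 ppm

Required forcing: ΔF = ΔT/λ = 2.0/1.15 = 1.7391 W/m².
Then ln(C/387) = ΔF/5.35 = 1.7391/5.35 = 0.32507.
So C = 387 × e^0.32507 = 387 × 1.38413 = 535.66 ppm.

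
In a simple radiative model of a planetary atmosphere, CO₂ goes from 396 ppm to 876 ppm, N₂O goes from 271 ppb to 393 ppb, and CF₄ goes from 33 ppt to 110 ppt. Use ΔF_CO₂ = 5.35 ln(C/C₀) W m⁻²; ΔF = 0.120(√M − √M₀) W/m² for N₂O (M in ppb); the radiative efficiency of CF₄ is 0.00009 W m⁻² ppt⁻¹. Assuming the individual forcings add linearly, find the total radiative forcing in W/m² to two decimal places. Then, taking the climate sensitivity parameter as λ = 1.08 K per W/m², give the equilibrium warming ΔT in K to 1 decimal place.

ΔF = 4.66 W/m²; ΔT = 5.0 K

CO₂: 5.35 × ln(876/396) = 5.35 × ln(2.21212) = 5.35 × 0.79395 = 4.2476 W/m².
N₂O: 0.120 × (√393 − √271) = 0.120 × (19.8242 − 16.4621) = 0.120 × 3.3621 = 0.4035 W/m².
CF₄: ΔF = 0.00009 × (110 − 33) = 0.00009 × 77 = 0.0069 W/m².
Total ΔF = 4.2476 + 0.4035 + 0.0069 = 4.6580 W/m².
ΔT = λ ΔF = 1.08 × 4.66 = 5.0328 K.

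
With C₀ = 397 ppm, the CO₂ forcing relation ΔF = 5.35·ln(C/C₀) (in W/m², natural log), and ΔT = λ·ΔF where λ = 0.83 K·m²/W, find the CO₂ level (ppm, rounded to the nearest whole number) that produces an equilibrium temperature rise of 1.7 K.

Required forcing: ΔF = ΔT/λ = 1.7/0.83 = 2.0482 W/m².
Then ln(C/397) = ΔF/5.35 = 2.0482/5.35 = 0.38284.
So C = 397 × e^0.38284 = 397 × 1.46644 = 582.18 ppm.

C ≈ 582 ppm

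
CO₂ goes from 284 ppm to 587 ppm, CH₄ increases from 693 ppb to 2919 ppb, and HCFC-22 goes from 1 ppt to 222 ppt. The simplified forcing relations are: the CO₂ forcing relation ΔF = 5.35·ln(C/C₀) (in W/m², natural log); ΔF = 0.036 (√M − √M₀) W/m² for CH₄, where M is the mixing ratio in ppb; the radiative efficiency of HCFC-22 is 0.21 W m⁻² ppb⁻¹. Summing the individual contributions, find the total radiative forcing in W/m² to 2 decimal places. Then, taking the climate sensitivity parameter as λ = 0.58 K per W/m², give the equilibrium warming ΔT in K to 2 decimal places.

CO₂: 5.35 × ln(587/284) = 5.35 × ln(2.06690) = 5.35 × 0.72605 = 3.8844 W/m².
CH₄: 0.036 × (√2919 − √693) = 0.036 × (54.0278 − 26.3249) = 0.036 × 27.7029 = 0.9973 W/m².
HCFC-22: Δ = 222 − 1 = 221 ppt = 0.221 ppb; ΔF = 0.21 × 0.221 = 0.0464 W/m².
Total ΔF = 3.8844 + 0.9973 + 0.0464 = 4.9281 W/m².
ΔT = λ ΔF = 0.58 × 4.93 = 2.8594 K.

ΔF = 4.93 W/m²; ΔT = 2.86 K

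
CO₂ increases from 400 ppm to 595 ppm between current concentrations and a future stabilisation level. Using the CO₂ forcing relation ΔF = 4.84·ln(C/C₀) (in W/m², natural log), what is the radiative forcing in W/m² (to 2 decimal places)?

ΔF = 1.92 W/m²

CO₂: 4.84 × ln(595/400) = 4.84 × ln(1.48750) = 4.84 × 0.39710 = 1.9220 W/m².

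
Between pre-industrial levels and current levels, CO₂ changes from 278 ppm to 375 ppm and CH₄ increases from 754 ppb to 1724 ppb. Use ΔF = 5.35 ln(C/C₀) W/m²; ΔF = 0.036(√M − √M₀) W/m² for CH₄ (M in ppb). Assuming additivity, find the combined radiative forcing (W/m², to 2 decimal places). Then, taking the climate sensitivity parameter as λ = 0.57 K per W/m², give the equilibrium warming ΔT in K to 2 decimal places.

CO₂: 5.35 × ln(375/278) = 5.35 × ln(1.34892) = 5.35 × 0.29930 = 1.6013 W/m².
CH₄: 0.036 × (√1724 − √754) = 0.036 × (41.5211 − 27.4591) = 0.036 × 14.0620 = 0.5062 W/m².
Total ΔF = 1.6013 + 0.5062 = 2.1075 W/m².
ΔT = λ ΔF = 0.57 × 2.11 = 1.2027 K.

ΔF = 2.11 W/m²; ΔT = 1.20 K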